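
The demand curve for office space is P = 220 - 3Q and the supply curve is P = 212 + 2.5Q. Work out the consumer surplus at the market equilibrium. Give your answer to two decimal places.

3.17

Equilibrium: 220 - 3Q = 212 + 2.5Q, so Q* = 1.4545 and P* = 215.6364.
Consumer surplus is the triangle under demand above P*: (1/2)(1.4545)(220 - 215.6364) = (1/2)(1.4545)(4.3636) = 3.1736.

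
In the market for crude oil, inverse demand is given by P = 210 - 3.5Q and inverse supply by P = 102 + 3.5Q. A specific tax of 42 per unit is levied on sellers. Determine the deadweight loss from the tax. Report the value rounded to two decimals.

126.00

Without the tax, 210 - 3.5Q = 102 + 3.5Q so Q* = 15.4286 and P* = 156.
With the tax, sellers need 42 more per unit: 210 - 3.5Q = 102 + 3.5Q + 42, so Q_t = 9.4286. Buyers pay P_b = 177; sellers receive P_s = P_b - 42 = 135.
Deadweight loss is the triangle between the curves from Q_t to Q*: (1/2)(15.4286 - 9.4286)(42) = 126.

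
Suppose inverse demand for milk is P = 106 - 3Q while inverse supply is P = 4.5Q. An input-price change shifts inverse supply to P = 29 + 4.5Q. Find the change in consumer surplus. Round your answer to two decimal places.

Initial equilibrium: Q_0 = 14.1333, P_0 = 63.6; CS_0 = (1/2)(14.1333)(42.4) = 299.6267, PS_0 = (1/2)(14.1333)(63.6) = 449.44.
New equilibrium: 106 - 3Q = 29 + 4.5Q gives Q_1 = 10.2667, P_1 = 75.2; CS_1 = 158.1067, PS_1 = 237.16.
Change in consumer surplus = 158.1067 - 299.6267 = -141.52.

-141.52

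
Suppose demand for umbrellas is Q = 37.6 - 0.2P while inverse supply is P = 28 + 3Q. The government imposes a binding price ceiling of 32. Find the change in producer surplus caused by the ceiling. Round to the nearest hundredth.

Rewriting demand in inverse form: P = 188 - 5Q.
Without the control, 188 - 5Q = 28 + 3Q so Q* = 20 and P* = 88.
At the ceiling price 32, quantity supplied is (32 - 28)/3 = 1.3333; supply is the short side, so Q = 1.3333 trades at P = 32.
PS goes from (1/2)(20)(60) = 600 to 2.6667 (computed as (32 - 28)(1.3333) - (1/2)(3)(1.3333)^2), a change of -597.3333.

-597.33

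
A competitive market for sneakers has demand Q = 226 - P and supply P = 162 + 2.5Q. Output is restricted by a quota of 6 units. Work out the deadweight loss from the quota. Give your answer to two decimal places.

264.14

Rewriting demand in inverse form: P = 226 - Q.
Without the quota, 226 - Q = 162 + 2.5Q gives Q* = 18.2857.
At Q = 6 the demand price is 226 - (6) = 220 and the supply price is 162 + 2.5(6) = 177.
Deadweight loss is the triangle between the curves from 6 to 18.2857: (1/2)(220 - 177)(18.2857 - 6) = 264.1429.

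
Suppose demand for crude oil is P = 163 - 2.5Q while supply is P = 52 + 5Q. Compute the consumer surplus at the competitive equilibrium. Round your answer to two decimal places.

273.80

Setting demand equal to supply, 111 = 7.5Q, so Q* = 14.8 and P* = 126.
CS is the area between the demand curve and P* from 0 to Q*: (1/2)(14.8)(37) = 273.8.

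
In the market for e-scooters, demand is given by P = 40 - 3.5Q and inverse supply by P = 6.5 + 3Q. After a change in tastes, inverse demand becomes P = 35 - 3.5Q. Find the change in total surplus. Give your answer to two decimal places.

Initial equilibrium: Q_0 = 5.1538, P_0 = 21.9615; CS_0 = (1/2)(5.1538)(18.0385) = 46.4837, PS_0 = (1/2)(5.1538)(15.4615) = 39.8432.
New equilibrium: 35 - 3.5Q = 6.5 + 3Q gives Q_1 = 4.3846, P_1 = 19.6538; CS_1 = 33.6435, PS_1 = 28.8373.
Change in total surplus = (33.6435 + 28.8373) - (46.4837 + 39.8432) = -23.8462.

-23.85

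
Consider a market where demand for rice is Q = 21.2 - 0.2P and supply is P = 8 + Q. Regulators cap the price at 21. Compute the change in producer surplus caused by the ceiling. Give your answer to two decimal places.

Rewriting demand in inverse form: P = 106 - 5Q.
Free-market equilibrium: 106 - 5Q = 8 + Q gives Q* = 16.3333, P* = 24.3333.
At P = 21, sellers supply (21 - 8)/1 = 13 while buyers want more, so the quantity traded is 13 at price 21.
PS goes from (1/2)(16.3333)(16.3333) = 133.3889 to 84.5 (computed as (21 - 8)(13) - (1/2)(1)(13)^2), a change of -48.8889.

-48.89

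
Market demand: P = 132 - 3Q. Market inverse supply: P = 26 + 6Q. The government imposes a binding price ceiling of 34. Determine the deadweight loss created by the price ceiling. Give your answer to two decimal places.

490.89

Free-market equilibrium: 132 - 3Q = 26 + 6Q gives Q* = 11.7778, P* = 96.6667.
At the ceiling price 34, quantity supplied is (34 - 26)/6 = 1.3333; supply is the short side, so Q = 1.3333 trades at P = 34.
At Q = 1.3333 the demand price is 128 and the supply price is 34. Deadweight loss is the triangle between the curves from 1.3333 to 11.7778: (1/2)(128 - 34)(11.7778 - 1.3333) = 490.8889.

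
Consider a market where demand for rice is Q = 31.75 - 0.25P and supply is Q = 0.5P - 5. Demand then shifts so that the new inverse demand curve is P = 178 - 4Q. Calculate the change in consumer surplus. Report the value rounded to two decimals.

807.50

Rewriting demand in inverse form: P = 127 - 4Q.
Rewriting supply in inverse form: P = 10 + 2Q.
Initial equilibrium: Q_0 = 19.5, P_0 = 49; CS_0 = (1/2)(19.5)(78) = 760.5, PS_0 = (1/2)(19.5)(39) = 380.25.
New equilibrium: 178 - 4Q = 10 + 2Q gives Q_1 = 28, P_1 = 66; CS_1 = 1568, PS_1 = 784.
Change in consumer surplus = 1568 - 760.5 = 807.5.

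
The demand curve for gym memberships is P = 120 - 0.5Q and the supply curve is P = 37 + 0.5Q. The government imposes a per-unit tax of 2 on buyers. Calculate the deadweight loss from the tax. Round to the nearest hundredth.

Without the tax, 120 - 0.5Q = 37 + 0.5Q so Q* = 83 and P* = 78.5.
A tax on buyers shifts demand down by 2: (120 - 2) - 0.5Q = 37 + 0.5Q, so Q_t = 81. Buyers pay P_b = 79.5; sellers receive P_s = P_b - 2 = 77.5.
Deadweight loss is the triangle between the curves from Q_t to Q*: (1/2)(83 - 81)(2) = 2.

2.00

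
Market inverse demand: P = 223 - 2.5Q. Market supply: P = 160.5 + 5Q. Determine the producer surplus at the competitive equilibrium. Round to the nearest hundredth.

173.61

Equilibrium: 223 - 2.5Q = 160.5 + 5Q, so Q* = 8.3333 and P* = 202.1667.
PS is the area between P* and the supply curve from 0 to Q*: (1/2)(8.3333)(41.6667) = 173.6111.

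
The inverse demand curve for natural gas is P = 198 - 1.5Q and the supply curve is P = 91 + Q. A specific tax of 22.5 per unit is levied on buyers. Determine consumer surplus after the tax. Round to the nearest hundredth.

856.83

Without the tax, 198 - 1.5Q = 91 + Q so Q* = 42.8 and P* = 133.8.
With the tax, buyers' net willingness to pay falls by 22.5: (198 - 22.5) - 1.5Q = 91 + Q, so Q_t = 33.8. Buyers pay P_b = 147.3; sellers receive P_s = P_b - 22.5 = 124.8.
Consumer surplus is the triangle under demand above P_b: (1/2)(33.8)(198 - 147.3) = 856.83.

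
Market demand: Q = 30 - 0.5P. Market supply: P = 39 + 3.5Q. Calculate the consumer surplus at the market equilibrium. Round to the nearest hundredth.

Rewriting demand in inverse form: P = 60 - 2Q.
Equilibrium: 60 - 2Q = 39 + 3.5Q, so Q* = 3.8182 and P* = 52.3636.
Consumer surplus is the triangle under demand above P*: (1/2)(3.8182)(60 - 52.3636) = (1/2)(3.8182)(7.6364) = 14.5785.

14.58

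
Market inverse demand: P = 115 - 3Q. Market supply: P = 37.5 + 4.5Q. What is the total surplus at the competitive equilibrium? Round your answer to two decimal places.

400.42

Set 115 - 3Q = 37.5 + 4.5Q, which gives 77.5 = 7.5Q, so Q* = 10.3333 and P* = 115 - 3(10.3333) = 84.
CS = (1/2)(10.3333)(31) = 160.1667 and PS = (1/2)(10.3333)(46.5) = 240.25, so total surplus = 400.4167.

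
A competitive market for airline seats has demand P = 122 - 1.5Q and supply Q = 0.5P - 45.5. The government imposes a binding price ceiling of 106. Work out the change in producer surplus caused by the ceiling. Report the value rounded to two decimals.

Rewriting supply in inverse form: P = 91 + 2Q.
Free-market equilibrium: 122 - 1.5Q = 91 + 2Q gives Q* = 8.8571, P* = 108.7143.
At P = 106, sellers supply (106 - 91)/2 = 7.5 while buyers want more, so the quantity traded is 7.5 at price 106.
PS goes from (1/2)(8.8571)(17.7143) = 78.449 to 56.25 (computed as (106 - 91)(7.5) - (1/2)(2)(7.5)^2), a change of -22.199.

-22.20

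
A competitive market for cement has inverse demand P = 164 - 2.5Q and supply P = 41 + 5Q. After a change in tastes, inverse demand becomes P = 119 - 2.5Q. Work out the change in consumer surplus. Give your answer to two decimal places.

Initial equilibrium: Q_0 = 16.4, P_0 = 123; CS_0 = (1/2)(16.4)(41) = 336.2, PS_0 = (1/2)(16.4)(82) = 672.4.
New equilibrium: 119 - 2.5Q = 41 + 5Q gives Q_1 = 10.4, P_1 = 93; CS_1 = 135.2, PS_1 = 270.4.
Change in consumer surplus = 135.2 - 336.2 = -201.

-201.00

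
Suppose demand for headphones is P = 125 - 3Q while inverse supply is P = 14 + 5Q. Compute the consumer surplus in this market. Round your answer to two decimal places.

Set 125 - 3Q = 14 + 5Q, which gives 111 = 8Q, so Q* = 13.875 and P* = 125 - 3(13.875) = 83.375.
CS is the area between the demand curve and P* from 0 to Q*: (1/2)(13.875)(41.625) = 288.7734.

288.77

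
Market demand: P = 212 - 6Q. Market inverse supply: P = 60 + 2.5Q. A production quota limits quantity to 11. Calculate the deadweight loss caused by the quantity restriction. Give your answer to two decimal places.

201.31

Unrestricted equilibrium: Q* = (212 - 60)/(6 + 2.5) = 17.8824.
At Q = 11 the demand price is 212 - 6(11) = 146 and the supply price is 60 + 2.5(11) = 87.5.
Deadweight loss is the triangle between the curves from 11 to 17.8824: (1/2)(146 - 87.5)(17.8824 - 11) = 201.3088.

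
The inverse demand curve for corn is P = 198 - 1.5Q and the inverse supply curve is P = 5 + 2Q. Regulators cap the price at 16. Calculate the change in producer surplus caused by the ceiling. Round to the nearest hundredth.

Without the control, 198 - 1.5Q = 5 + 2Q so Q* = 55.1429 and P* = 115.2857.
At the ceiling price 16, quantity supplied is (16 - 5)/2 = 5.5; supply is the short side, so Q = 5.5 trades at P = 16.
PS goes from (1/2)(55.1429)(110.2857) = 3040.7347 to 30.25 (computed as (16 - 5)(5.5) - (1/2)(2)(5.5)^2), a change of -3010.4847.

-3010.48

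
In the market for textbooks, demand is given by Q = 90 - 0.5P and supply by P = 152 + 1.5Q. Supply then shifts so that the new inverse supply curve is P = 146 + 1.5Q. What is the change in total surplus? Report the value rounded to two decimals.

53.14

Rewriting demand in inverse form: P = 180 - 2Q.
Initial equilibrium: Q_0 = 8, P_0 = 164; CS_0 = (1/2)(8)(16) = 64, PS_0 = (1/2)(8)(12) = 48.
New equilibrium: 180 - 2Q = 146 + 1.5Q gives Q_1 = 9.7143, P_1 = 160.5714; CS_1 = 94.3673, PS_1 = 70.7755.
Change in total surplus = (94.3673 + 70.7755) - (64 + 48) = 53.1429.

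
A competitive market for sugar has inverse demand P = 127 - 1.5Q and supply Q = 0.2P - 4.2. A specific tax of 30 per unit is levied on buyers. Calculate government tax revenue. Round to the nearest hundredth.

350.77

Rewriting supply in inverse form: P = 21 + 5Q.
Pre-tax equilibrium: 127 - 1.5Q = 21 + 5Q gives Q* = 16.3077, P* = 102.5385.
A tax on buyers shifts demand down by 30: (127 - 30) - 1.5Q = 21 + 5Q, so Q_t = 11.6923. Buyers pay P_b = 109.4615; sellers receive P_s = P_b - 30 = 79.4615.
Revenue is the tax times quantity traded: 30 x 11.6923 = 350.7692.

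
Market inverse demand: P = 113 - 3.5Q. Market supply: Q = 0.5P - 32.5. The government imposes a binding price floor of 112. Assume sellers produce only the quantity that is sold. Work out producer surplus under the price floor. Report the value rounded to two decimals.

Rewriting supply in inverse form: P = 65 + 2Q.
Free-market equilibrium: 113 - 3.5Q = 65 + 2Q gives Q* = 8.7273, P* = 82.4545.
At the floor price 112, quantity demanded is (113 - 112)/3.5 = 0.2857; demand is the short side, so Q = 0.2857 trades at P = 112.
The supply price at Q = 0.2857 is 65.5714. PS is the trapezoid between 112 and supply over [0, 0.2857]: (1/2)[(112 - 65) + (112 - 65.5714)](0.2857) = 13.3469.

13.35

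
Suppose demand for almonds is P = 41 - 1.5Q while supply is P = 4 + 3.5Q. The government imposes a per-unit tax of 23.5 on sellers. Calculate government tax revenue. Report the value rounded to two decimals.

63.45

Pre-tax equilibrium: 41 - 1.5Q = 4 + 3.5Q gives Q* = 7.4, P* = 29.9.
A tax on sellers shifts supply up by 23.5: 41 - 1.5Q = 4 + 3.5Q + 23.5, so Q_t = 2.7. Buyers pay P_b = 36.95; sellers receive P_s = P_b - 23.5 = 13.45.
Revenue is the tax times quantity traded: 23.5 x 2.7 = 63.45.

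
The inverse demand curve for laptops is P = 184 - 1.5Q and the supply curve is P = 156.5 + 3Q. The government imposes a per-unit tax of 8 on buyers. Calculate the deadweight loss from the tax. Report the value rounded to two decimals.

7.11

Without the tax, 184 - 1.5Q = 156.5 + 3Q so Q* = 6.1111 and P* = 174.8333.
A tax on buyers shifts demand down by 8: (184 - 8) - 1.5Q = 156.5 + 3Q, so Q_t = 4.3333. Buyers pay P_b = 177.5; sellers receive P_s = P_b - 8 = 169.5.
Deadweight loss is the triangle between the curves from Q_t to Q*: (1/2)(6.1111 - 4.3333)(8) = 7.1111.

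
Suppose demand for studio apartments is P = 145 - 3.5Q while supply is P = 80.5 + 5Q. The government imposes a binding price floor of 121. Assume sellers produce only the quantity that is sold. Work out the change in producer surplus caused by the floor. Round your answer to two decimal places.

Free-market equilibrium: 145 - 3.5Q = 80.5 + 5Q gives Q* = 7.5882, P* = 118.4412.
At the floor price 121, quantity demanded is (145 - 121)/3.5 = 6.8571; demand is the short side, so Q = 6.8571 trades at P = 121.
PS goes from (1/2)(7.5882)(37.9412) = 143.9533 to 160.1633 (computed as (121 - 80.5)(6.8571) - (1/2)(5)(6.8571)^2), a change of 16.21.

16.21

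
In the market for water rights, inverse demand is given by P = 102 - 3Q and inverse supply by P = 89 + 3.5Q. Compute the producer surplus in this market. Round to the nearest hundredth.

Set 102 - 3Q = 89 + 3.5Q, which gives 13 = 6.5Q, so Q* = 2 and P* = 102 - 3(2) = 96.
The supply curve's price intercept is 89, so PS = (1/2)(Q*)(P* - 89) = (1/2)(2)(7) = 7.

7.00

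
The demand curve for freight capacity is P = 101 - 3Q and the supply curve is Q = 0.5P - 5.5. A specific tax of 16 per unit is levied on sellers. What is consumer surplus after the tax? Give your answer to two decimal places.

Rewriting supply in inverse form: P = 11 + 2Q.
Pre-tax equilibrium: 101 - 3Q = 11 + 2Q gives Q* = 18, P* = 47.
A tax on sellers shifts supply up by 16: 101 - 3Q = 11 + 2Q + 16, so Q_t = 14.8. Buyers pay P_b = 56.6; sellers receive P_s = P_b - 16 = 40.6.
Consumer surplus is the triangle under demand above P_b: (1/2)(14.8)(101 - 56.6) = 328.56.

328.56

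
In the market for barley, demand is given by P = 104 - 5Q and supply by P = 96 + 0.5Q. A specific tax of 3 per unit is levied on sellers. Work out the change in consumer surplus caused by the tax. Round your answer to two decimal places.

Without the tax, 104 - 5Q = 96 + 0.5Q so Q* = 1.4545 and P* = 96.7273.
With the tax, sellers need 3 more per unit: 104 - 5Q = 96 + 0.5Q + 3, so Q_t = 0.9091. Buyers pay P_b = 99.4545; sellers receive P_s = P_b - 3 = 96.4545.
CS falls from (1/2)(1.4545)(7.2727) = 5.2893 to (1/2)(0.9091)(4.5455) = 2.0661, a change of -3.2231.

-3.22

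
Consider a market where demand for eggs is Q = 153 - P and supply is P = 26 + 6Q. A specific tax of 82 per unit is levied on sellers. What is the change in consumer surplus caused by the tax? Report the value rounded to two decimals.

Rewriting demand in inverse form: P = 153 - Q.
Without the tax, 153 - Q = 26 + 6Q so Q* = 18.1429 and P* = 134.8571.
A tax on sellers shifts supply up by 82: 153 - Q = 26 + 6Q + 82, so Q_t = 6.4286. Buyers pay P_b = 146.5714; sellers receive P_s = P_b - 82 = 64.5714.
CS falls from (1/2)(18.1429)(18.1429) = 164.5816 to (1/2)(6.4286)(6.4286) = 20.6633, a change of -143.9184.

-143.92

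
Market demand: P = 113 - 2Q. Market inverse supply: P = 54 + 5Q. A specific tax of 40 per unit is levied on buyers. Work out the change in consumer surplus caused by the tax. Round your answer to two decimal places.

Pre-tax equilibrium: 113 - 2Q = 54 + 5Q gives Q* = 8.4286, P* = 96.1429.
With the tax, buyers' net willingness to pay falls by 40: (113 - 40) - 2Q = 54 + 5Q, so Q_t = 2.7143. Buyers pay P_b = 107.5714; sellers receive P_s = P_b - 40 = 67.5714.
Consumers lose the trapezoid between P* and P_b out to Q_t plus the triangle from Q_t to Q*: change in CS = 7.3673 - 71.0408 = -63.6735.

-63.67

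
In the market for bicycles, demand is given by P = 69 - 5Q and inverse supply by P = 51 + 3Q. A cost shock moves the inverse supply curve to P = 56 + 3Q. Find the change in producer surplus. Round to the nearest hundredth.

Initial equilibrium: Q_0 = 2.25, P_0 = 57.75; CS_0 = (1/2)(2.25)(11.25) = 12.6562, PS_0 = (1/2)(2.25)(6.75) = 7.5938.
New equilibrium: 69 - 5Q = 56 + 3Q gives Q_1 = 1.625, P_1 = 60.875; CS_1 = 6.6016, PS_1 = 3.9609.
Change in producer surplus = 3.9609 - 7.5938 = -3.6328.

-3.63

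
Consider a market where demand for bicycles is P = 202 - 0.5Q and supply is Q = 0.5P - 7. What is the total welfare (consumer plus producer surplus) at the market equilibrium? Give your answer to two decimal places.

7068.80

Rewriting supply in inverse form: P = 14 + 2Q.
Setting demand equal to supply, 188 = 2.5Q, so Q* = 75.2 and P* = 164.4.
Total surplus is the full triangle between the curves from 0 to Q*: (1/2)(75.2)(202 - 14) = 7068.8.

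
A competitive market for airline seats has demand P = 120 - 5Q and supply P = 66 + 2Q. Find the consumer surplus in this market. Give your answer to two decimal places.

Equilibrium: 120 - 5Q = 66 + 2Q, so Q* = 7.7143 and P* = 81.4286.
CS is the area between the demand curve and P* from 0 to Q*: (1/2)(7.7143)(38.5714) = 148.7755.

148.78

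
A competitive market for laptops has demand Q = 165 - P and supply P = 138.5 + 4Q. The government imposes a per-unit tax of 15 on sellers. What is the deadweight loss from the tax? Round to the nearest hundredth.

Rewriting demand in inverse form: P = 165 - Q.
Without the tax, 165 - Q = 138.5 + 4Q so Q* = 5.3 and P* = 159.7.
A tax on sellers shifts supply up by 15: 165 - Q = 138.5 + 4Q + 15, so Q_t = 2.3. Buyers pay P_b = 162.7; sellers receive P_s = P_b - 15 = 147.7.
Deadweight loss is the triangle between the curves from Q_t to Q*: (1/2)(5.3 - 2.3)(15) = 22.5.

22.50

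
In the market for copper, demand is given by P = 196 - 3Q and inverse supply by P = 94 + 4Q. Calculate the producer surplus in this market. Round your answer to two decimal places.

424.65

Set 196 - 3Q = 94 + 4Q, which gives 102 = 7Q, so Q* = 14.5714 and P* = 196 - 3(14.5714) = 152.2857.
Producer surplus is the triangle above supply below P*: (1/2)(14.5714)(152.2857 - 94) = (1/2)(14.5714)(58.2857) = 424.6531.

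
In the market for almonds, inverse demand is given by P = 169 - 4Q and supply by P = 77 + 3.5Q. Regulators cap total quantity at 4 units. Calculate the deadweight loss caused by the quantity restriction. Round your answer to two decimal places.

256.27

Without the quota, 169 - 4Q = 77 + 3.5Q gives Q* = 12.2667.
At Q = 4 the demand price is 169 - 4(4) = 153 and the supply price is 77 + 3.5(4) = 91.
DWL = (1/2)(gap between curves at 4) x (Q* - 4) = (1/2)(62)(8.2667) = 256.2667.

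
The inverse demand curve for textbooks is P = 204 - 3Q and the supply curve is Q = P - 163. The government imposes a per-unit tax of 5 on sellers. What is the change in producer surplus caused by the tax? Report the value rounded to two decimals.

Rewriting supply in inverse form: P = 163 + Q.
Pre-tax equilibrium: 204 - 3Q = 163 + Q gives Q* = 10.25, P* = 173.25.
With the tax, sellers need 5 more per unit: 204 - 3Q = 163 + Q + 5, so Q_t = 9. Buyers pay P_b = 177; sellers receive P_s = P_b - 5 = 172.
Producers lose the trapezoid between P_s and P* out to Q_t plus the triangle from Q_t to Q*: change in PS = 40.5 - 52.5312 = -12.0312.

-12.03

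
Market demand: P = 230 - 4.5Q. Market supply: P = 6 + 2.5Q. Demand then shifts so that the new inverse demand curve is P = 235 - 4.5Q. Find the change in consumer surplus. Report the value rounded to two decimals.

Initial equilibrium: Q_0 = 32, P_0 = 86; CS_0 = (1/2)(32)(144) = 2304, PS_0 = (1/2)(32)(80) = 1280.
New equilibrium: 235 - 4.5Q = 6 + 2.5Q gives Q_1 = 32.7143, P_1 = 87.7857; CS_1 = 2408.0051, PS_1 = 1337.7806.
Change in consumer surplus = 2408.0051 - 2304 = 104.0051.

104.01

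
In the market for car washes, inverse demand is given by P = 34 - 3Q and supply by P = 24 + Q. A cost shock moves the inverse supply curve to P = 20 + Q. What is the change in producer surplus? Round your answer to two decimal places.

3.00

Initial equilibrium: Q_0 = 2.5, P_0 = 26.5; CS_0 = (1/2)(2.5)(7.5) = 9.375, PS_0 = (1/2)(2.5)(2.5) = 3.125.
New equilibrium: 34 - 3Q = 20 + Q gives Q_1 = 3.5, P_1 = 23.5; CS_1 = 18.375, PS_1 = 6.125.
Change in producer surplus = 6.125 - 3.125 = 3.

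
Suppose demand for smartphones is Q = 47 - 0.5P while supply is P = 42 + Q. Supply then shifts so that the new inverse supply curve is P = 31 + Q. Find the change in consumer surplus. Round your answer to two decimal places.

Rewriting demand in inverse form: P = 94 - 2Q.
Initial equilibrium: Q_0 = 17.3333, P_0 = 59.3333; CS_0 = (1/2)(17.3333)(34.6667) = 300.4444, PS_0 = (1/2)(17.3333)(17.3333) = 150.2222.
New equilibrium: 94 - 2Q = 31 + Q gives Q_1 = 21, P_1 = 52; CS_1 = 441, PS_1 = 220.5.
Change in consumer surplus = 441 - 300.4444 = 140.5556.

140.56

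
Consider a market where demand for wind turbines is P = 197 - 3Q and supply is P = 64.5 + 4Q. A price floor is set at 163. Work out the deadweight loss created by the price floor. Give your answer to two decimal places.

Free-market equilibrium: 197 - 3Q = 64.5 + 4Q gives Q* = 18.9286, P* = 140.2143.
At the floor price 163, quantity demanded is (197 - 163)/3 = 11.3333; demand is the short side, so Q = 11.3333 trades at P = 163.
At Q = 11.3333 the demand price is 163 and the supply price is 109.8333. Deadweight loss is the triangle between the curves from 11.3333 to 18.9286: (1/2)(163 - 109.8333)(18.9286 - 11.3333) = 201.9067.

201.91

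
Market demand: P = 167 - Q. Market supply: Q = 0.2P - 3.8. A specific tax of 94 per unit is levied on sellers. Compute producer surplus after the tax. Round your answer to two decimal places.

Rewriting supply in inverse form: P = 19 + 5Q.
Pre-tax equilibrium: 167 - Q = 19 + 5Q gives Q* = 24.6667, P* = 142.3333.
A tax on sellers shifts supply up by 94: 167 - Q = 19 + 5Q + 94, so Q_t = 9. Buyers pay P_b = 158; sellers receive P_s = P_b - 94 = 64.
Producer surplus is the triangle above supply below P_s: (1/2)(9)(64 - 19) = 202.5.

202.50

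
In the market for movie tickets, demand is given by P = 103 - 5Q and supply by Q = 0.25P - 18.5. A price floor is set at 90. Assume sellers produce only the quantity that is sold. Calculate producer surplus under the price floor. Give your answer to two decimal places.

28.08

Rewriting supply in inverse form: P = 74 + 4Q.
Without the control, 103 - 5Q = 74 + 4Q so Q* = 3.2222 and P* = 86.8889.
At P = 90, buyers demand (103 - 90)/5 = 2.6 while sellers would supply more, so the quantity traded is 2.6 at price 90.
The supply price at Q = 2.6 is 84.4. PS is the trapezoid between 90 and supply over [0, 2.6]: (1/2)[(90 - 74) + (90 - 84.4)](2.6) = 28.08.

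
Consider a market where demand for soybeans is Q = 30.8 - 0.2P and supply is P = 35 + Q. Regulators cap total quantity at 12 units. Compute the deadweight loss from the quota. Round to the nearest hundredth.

Rewriting demand in inverse form: P = 154 - 5Q.
Unrestricted equilibrium: Q* = (154 - 35)/(5 + 1) = 19.8333.
At Q = 12 the demand price is 154 - 5(12) = 94 and the supply price is 35 + (12) = 47.
DWL = (1/2)(gap between curves at 12) x (Q* - 12) = (1/2)(47)(7.8333) = 184.0833.

184.08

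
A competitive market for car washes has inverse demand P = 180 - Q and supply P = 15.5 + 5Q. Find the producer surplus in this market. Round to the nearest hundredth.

Equilibrium: 180 - Q = 15.5 + 5Q, so Q* = 27.4167 and P* = 152.5833.
Producer surplus is the triangle above supply below P*: (1/2)(27.4167)(152.5833 - 15.5) = (1/2)(27.4167)(137.0833) = 1879.184.

1879.18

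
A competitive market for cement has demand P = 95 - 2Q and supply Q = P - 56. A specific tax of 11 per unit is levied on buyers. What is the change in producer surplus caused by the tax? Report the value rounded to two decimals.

-40.94

Rewriting supply in inverse form: P = 56 + Q.
Without the tax, 95 - 2Q = 56 + Q so Q* = 13 and P* = 69.
A tax on buyers shifts demand down by 11: (95 - 11) - 2Q = 56 + Q, so Q_t = 9.3333. Buyers pay P_b = 76.3333; sellers receive P_s = P_b - 11 = 65.3333.
Producers lose the trapezoid between P_s and P* out to Q_t plus the triangle from Q_t to Q*: change in PS = 43.5556 - 84.5 = -40.9444.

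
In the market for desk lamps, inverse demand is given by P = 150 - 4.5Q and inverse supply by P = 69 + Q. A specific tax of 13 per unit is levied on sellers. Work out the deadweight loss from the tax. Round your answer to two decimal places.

15.36

Without the tax, 150 - 4.5Q = 69 + Q so Q* = 14.7273 and P* = 83.7273.
With the tax, sellers need 13 more per unit: 150 - 4.5Q = 69 + Q + 13, so Q_t = 12.3636. Buyers pay P_b = 94.3636; sellers receive P_s = P_b - 13 = 81.3636.
The welfare triangle lost has base Q* - Q_t = 2.3636 and height t = 13, so DWL = (1/2)(2.3636)(13) = 15.3636.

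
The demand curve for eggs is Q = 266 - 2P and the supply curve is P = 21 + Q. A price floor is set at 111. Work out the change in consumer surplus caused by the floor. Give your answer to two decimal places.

-909.78

Rewriting demand in inverse form: P = 133 - 0.5Q.
Without the control, 133 - 0.5Q = 21 + Q so Q* = 74.6667 and P* = 95.6667.
At P = 111, buyers demand (133 - 111)/0.5 = 44 while sellers would supply more, so the quantity traded is 44 at price 111.
CS goes from (1/2)(74.6667)(37.3333) = 1393.7778 to 484 (computed as (133 - 111)(44) - (1/2)(0.5)(44)^2), a change of -909.7778.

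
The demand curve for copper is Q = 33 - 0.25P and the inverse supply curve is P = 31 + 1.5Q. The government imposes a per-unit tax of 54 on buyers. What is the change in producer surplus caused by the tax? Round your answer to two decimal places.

Rewriting demand in inverse form: P = 132 - 4Q.
Pre-tax equilibrium: 132 - 4Q = 31 + 1.5Q gives Q* = 18.3636, P* = 58.5455.
With the tax, buyers' net willingness to pay falls by 54: (132 - 54) - 4Q = 31 + 1.5Q, so Q_t = 8.5455. Buyers pay P_b = 97.8182; sellers receive P_s = P_b - 54 = 43.8182.
PS falls from (1/2)(18.3636)(27.5455) = 252.9174 to (1/2)(8.5455)(12.8182) = 54.7686, a change of -198.1488.

-198.15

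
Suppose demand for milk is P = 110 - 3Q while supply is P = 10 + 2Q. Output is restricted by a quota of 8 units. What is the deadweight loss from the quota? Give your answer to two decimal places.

Without the quota, 110 - 3Q = 10 + 2Q gives Q* = 20.
At Q = 8 the demand price is 110 - 3(8) = 86 and the supply price is 10 + 2(8) = 26.
DWL = (1/2)(gap between curves at 8) x (Q* - 8) = (1/2)(60)(12) = 360.

360.00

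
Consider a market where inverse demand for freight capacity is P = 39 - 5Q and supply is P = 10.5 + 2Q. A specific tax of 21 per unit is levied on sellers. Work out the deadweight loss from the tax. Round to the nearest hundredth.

31.50

Without the tax, 39 - 5Q = 10.5 + 2Q so Q* = 4.0714 and P* = 18.6429.
With the tax, sellers need 21 more per unit: 39 - 5Q = 10.5 + 2Q + 21, so Q_t = 1.0714. Buyers pay P_b = 33.6429; sellers receive P_s = P_b - 21 = 12.6429.
The welfare triangle lost has base Q* - Q_t = 3 and height t = 21, so DWL = (1/2)(3)(21) = 31.5.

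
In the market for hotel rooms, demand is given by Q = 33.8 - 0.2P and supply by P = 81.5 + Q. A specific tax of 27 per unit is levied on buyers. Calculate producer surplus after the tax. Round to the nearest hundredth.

Rewriting demand in inverse form: P = 169 - 5Q.
Without the tax, 169 - 5Q = 81.5 + Q so Q* = 14.5833 and P* = 96.0833.
A tax on buyers shifts demand down by 27: (169 - 27) - 5Q = 81.5 + Q, so Q_t = 10.0833. Buyers pay P_b = 118.5833; sellers receive P_s = P_b - 27 = 91.5833.
PS = (1/2)(Q_t)(P_s - 81.5) = (1/2)(10.0833)(10.0833) = 50.8368.

50.84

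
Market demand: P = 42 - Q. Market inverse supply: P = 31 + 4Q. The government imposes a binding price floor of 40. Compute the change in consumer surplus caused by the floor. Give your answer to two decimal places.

Free-market equilibrium: 42 - Q = 31 + 4Q gives Q* = 2.2, P* = 39.8.
At P = 40, buyers demand (42 - 40)/1 = 2 while sellers would supply more, so the quantity traded is 2 at price 40.
CS goes from (1/2)(2.2)(2.2) = 2.42 to 2 (computed as (42 - 40)(2) - (1/2)(1)(2)^2), a change of -0.42.

-0.42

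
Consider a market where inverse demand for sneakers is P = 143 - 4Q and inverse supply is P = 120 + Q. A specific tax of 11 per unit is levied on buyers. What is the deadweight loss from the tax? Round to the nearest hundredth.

12.10

Without the tax, 143 - 4Q = 120 + Q so Q* = 4.6 and P* = 124.6.
With the tax, buyers' net willingness to pay falls by 11: (143 - 11) - 4Q = 120 + Q, so Q_t = 2.4. Buyers pay P_b = 133.4; sellers receive P_s = P_b - 11 = 122.4.
The welfare triangle lost has base Q* - Q_t = 2.2 and height t = 11, so DWL = (1/2)(2.2)(11) = 12.1.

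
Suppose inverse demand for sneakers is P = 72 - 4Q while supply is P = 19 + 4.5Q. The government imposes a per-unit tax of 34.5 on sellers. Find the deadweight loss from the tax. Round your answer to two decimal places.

70.01

Without the tax, 72 - 4Q = 19 + 4.5Q so Q* = 6.2353 and P* = 47.0588.
A tax on sellers shifts supply up by 34.5: 72 - 4Q = 19 + 4.5Q + 34.5, so Q_t = 2.1765. Buyers pay P_b = 63.2941; sellers receive P_s = P_b - 34.5 = 28.7941.
The welfare triangle lost has base Q* - Q_t = 4.0588 and height t = 34.5, so DWL = (1/2)(4.0588)(34.5) = 70.0147.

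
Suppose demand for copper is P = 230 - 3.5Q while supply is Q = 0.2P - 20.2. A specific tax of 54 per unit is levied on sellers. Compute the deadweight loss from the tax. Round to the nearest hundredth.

171.53

Rewriting supply in inverse form: P = 101 + 5Q.
Pre-tax equilibrium: 230 - 3.5Q = 101 + 5Q gives Q* = 15.1765, P* = 176.8824.
With the tax, sellers need 54 more per unit: 230 - 3.5Q = 101 + 5Q + 54, so Q_t = 8.8235. Buyers pay P_b = 199.1176; sellers receive P_s = P_b - 54 = 145.1176.
Deadweight loss is the triangle between the curves from Q_t to Q*: (1/2)(15.1765 - 8.8235)(54) = 171.5294.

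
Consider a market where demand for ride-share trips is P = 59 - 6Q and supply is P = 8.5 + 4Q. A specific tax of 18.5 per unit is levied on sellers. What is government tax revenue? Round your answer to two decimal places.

Pre-tax equilibrium: 59 - 6Q = 8.5 + 4Q gives Q* = 5.05, P* = 28.7.
With the tax, sellers need 18.5 more per unit: 59 - 6Q = 8.5 + 4Q + 18.5, so Q_t = 3.2. Buyers pay P_b = 39.8; sellers receive P_s = P_b - 18.5 = 21.3.
Tax revenue = t x Q_t = 18.5 x 3.2 = 59.2.

59.20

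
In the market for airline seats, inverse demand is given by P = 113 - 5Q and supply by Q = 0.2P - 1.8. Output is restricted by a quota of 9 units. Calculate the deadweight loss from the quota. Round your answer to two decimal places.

Rewriting supply in inverse form: P = 9 + 5Q.
Without the quota, 113 - 5Q = 9 + 5Q gives Q* = 10.4.
At Q = 9 the demand price is 113 - 5(9) = 68 and the supply price is 9 + 5(9) = 54.
DWL = (1/2)(gap between curves at 9) x (Q* - 9) = (1/2)(14)(1.4) = 9.8.

9.80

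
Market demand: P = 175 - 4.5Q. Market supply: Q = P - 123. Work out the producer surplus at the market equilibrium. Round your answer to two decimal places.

44.69

Rewriting supply in inverse form: P = 123 + Q.
Setting demand equal to supply, 52 = 5.5Q, so Q* = 9.4545 and P* = 132.4545.
PS is the area between P* and the supply curve from 0 to Q*: (1/2)(9.4545)(9.4545) = 44.6942.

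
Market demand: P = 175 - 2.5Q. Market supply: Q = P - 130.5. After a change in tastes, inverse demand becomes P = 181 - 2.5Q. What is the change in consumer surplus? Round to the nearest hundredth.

Rewriting supply in inverse form: P = 130.5 + Q.
Initial equilibrium: Q_0 = 12.7143, P_0 = 143.2143; CS_0 = (1/2)(12.7143)(31.7857) = 202.0663, PS_0 = (1/2)(12.7143)(12.7143) = 80.8265.
New equilibrium: 181 - 2.5Q = 130.5 + Q gives Q_1 = 14.4286, P_1 = 144.9286; CS_1 = 260.2296, PS_1 = 104.0918.
Change in consumer surplus = 260.2296 - 202.0663 = 58.1633.

58.16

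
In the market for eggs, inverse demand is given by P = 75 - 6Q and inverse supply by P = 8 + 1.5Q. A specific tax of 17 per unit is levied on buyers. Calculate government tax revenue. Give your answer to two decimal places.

Without the tax, 75 - 6Q = 8 + 1.5Q so Q* = 8.9333 and P* = 21.4.
A tax on buyers shifts demand down by 17: (75 - 17) - 6Q = 8 + 1.5Q, so Q_t = 6.6667. Buyers pay P_b = 35; sellers receive P_s = P_b - 17 = 18.
Tax revenue = t x Q_t = 17 x 6.6667 = 113.3333.

113.33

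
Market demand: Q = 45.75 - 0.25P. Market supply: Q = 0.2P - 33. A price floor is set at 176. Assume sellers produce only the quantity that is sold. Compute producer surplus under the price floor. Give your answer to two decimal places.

11.59

Rewriting demand in inverse form: P = 183 - 4Q.
Rewriting supply in inverse form: P = 165 + 5Q.
Without the control, 183 - 4Q = 165 + 5Q so Q* = 2 and P* = 175.
At P = 176, buyers demand (183 - 176)/4 = 1.75 while sellers would supply more, so the quantity traded is 1.75 at price 176.
The supply price at Q = 1.75 is 173.75. PS is the trapezoid between 176 and supply over [0, 1.75]: (1/2)[(176 - 165) + (176 - 173.75)](1.75) = 11.5938.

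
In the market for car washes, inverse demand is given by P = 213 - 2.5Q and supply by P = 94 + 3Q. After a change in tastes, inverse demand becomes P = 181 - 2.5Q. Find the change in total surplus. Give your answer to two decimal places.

Initial equilibrium: Q_0 = 21.6364, P_0 = 158.9091; CS_0 = (1/2)(21.6364)(54.0909) = 585.1653, PS_0 = (1/2)(21.6364)(64.9091) = 702.1983.
New equilibrium: 181 - 2.5Q = 94 + 3Q gives Q_1 = 15.8182, P_1 = 141.4545; CS_1 = 312.7686, PS_1 = 375.3223.
Change in total surplus = (312.7686 + 375.3223) - (585.1653 + 702.1983) = -599.2727.

-599.27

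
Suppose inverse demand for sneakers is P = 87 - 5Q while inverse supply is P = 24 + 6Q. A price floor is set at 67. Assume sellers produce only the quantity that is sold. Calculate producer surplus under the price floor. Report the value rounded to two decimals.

Without the control, 87 - 5Q = 24 + 6Q so Q* = 5.7273 and P* = 58.3636.
At P = 67, buyers demand (87 - 67)/5 = 4 while sellers would supply more, so the quantity traded is 4 at price 67.
The supply price at Q = 4 is 48. PS is the trapezoid between 67 and supply over [0, 4]: (1/2)[(67 - 24) + (67 - 48)](4) = 124.

124.00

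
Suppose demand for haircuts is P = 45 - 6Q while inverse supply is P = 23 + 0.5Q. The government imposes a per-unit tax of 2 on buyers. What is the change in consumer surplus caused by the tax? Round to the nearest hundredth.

-5.96

Without the tax, 45 - 6Q = 23 + 0.5Q so Q* = 3.3846 and P* = 24.6923.
With the tax, buyers' net willingness to pay falls by 2: (45 - 2) - 6Q = 23 + 0.5Q, so Q_t = 3.0769. Buyers pay P_b = 26.5385; sellers receive P_s = P_b - 2 = 24.5385.
CS falls from (1/2)(3.3846)(20.3077) = 34.3669 to (1/2)(3.0769)(18.4615) = 28.4024, a change of -5.9645.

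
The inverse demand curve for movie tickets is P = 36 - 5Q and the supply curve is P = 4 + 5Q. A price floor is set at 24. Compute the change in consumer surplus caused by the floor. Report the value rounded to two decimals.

-11.20

Without the control, 36 - 5Q = 4 + 5Q so Q* = 3.2 and P* = 20.
At the floor price 24, quantity demanded is (36 - 24)/5 = 2.4; demand is the short side, so Q = 2.4 trades at P = 24.
CS goes from (1/2)(3.2)(16) = 25.6 to 14.4 (computed as (36 - 24)(2.4) - (1/2)(5)(2.4)^2), a change of -11.2.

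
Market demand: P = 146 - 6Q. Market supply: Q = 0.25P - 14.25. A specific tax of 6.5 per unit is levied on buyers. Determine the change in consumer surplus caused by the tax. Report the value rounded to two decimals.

Rewriting supply in inverse form: P = 57 + 4Q.
Without the tax, 146 - 6Q = 57 + 4Q so Q* = 8.9 and P* = 92.6.
A tax on buyers shifts demand down by 6.5: (146 - 6.5) - 6Q = 57 + 4Q, so Q_t = 8.25. Buyers pay P_b = 96.5; sellers receive P_s = P_b - 6.5 = 90.
CS falls from (1/2)(8.9)(53.4) = 237.63 to (1/2)(8.25)(49.5) = 204.1875, a change of -33.4425.

-33.44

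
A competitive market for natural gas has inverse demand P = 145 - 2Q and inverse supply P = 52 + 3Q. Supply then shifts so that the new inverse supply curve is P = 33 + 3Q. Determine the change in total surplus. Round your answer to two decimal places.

Initial equilibrium: Q_0 = 18.6, P_0 = 107.8; CS_0 = (1/2)(18.6)(37.2) = 345.96, PS_0 = (1/2)(18.6)(55.8) = 518.94.
New equilibrium: 145 - 2Q = 33 + 3Q gives Q_1 = 22.4, P_1 = 100.2; CS_1 = 501.76, PS_1 = 752.64.
Change in total surplus = (501.76 + 752.64) - (345.96 + 518.94) = 389.5.

389.50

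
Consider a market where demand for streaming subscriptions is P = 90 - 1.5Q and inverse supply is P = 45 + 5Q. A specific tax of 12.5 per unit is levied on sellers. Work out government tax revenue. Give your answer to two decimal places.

62.50

Without the tax, 90 - 1.5Q = 45 + 5Q so Q* = 6.9231 and P* = 79.6154.
A tax on sellers shifts supply up by 12.5: 90 - 1.5Q = 45 + 5Q + 12.5, so Q_t = 5. Buyers pay P_b = 82.5; sellers receive P_s = P_b - 12.5 = 70.
Tax revenue = t x Q_t = 12.5 x 5 = 62.5.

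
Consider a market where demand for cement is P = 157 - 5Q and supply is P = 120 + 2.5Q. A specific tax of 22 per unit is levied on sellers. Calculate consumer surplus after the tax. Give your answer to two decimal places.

Without the tax, 157 - 5Q = 120 + 2.5Q so Q* = 4.9333 and P* = 132.3333.
With the tax, sellers need 22 more per unit: 157 - 5Q = 120 + 2.5Q + 22, so Q_t = 2. Buyers pay P_b = 147; sellers receive P_s = P_b - 22 = 125.
CS = (1/2)(Q_t)(157 - P_b) = (1/2)(2)(10) = 10.

10.00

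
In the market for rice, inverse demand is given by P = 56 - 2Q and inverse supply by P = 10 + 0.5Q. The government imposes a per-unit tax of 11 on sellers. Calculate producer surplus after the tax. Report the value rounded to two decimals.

Pre-tax equilibrium: 56 - 2Q = 10 + 0.5Q gives Q* = 18.4, P* = 19.2.
A tax on sellers shifts supply up by 11: 56 - 2Q = 10 + 0.5Q + 11, so Q_t = 14. Buyers pay P_b = 28; sellers receive P_s = P_b - 11 = 17.
Producer surplus is the triangle above supply below P_s: (1/2)(14)(17 - 10) = 49.

49.00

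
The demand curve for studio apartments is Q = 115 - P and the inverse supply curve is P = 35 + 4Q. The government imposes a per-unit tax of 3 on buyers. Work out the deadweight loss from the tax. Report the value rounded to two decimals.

0.90

Rewriting demand in inverse form: P = 115 - Q.
Pre-tax equilibrium: 115 - Q = 35 + 4Q gives Q* = 16, P* = 99.
A tax on buyers shifts demand down by 3: (115 - 3) - Q = 35 + 4Q, so Q_t = 15.4. Buyers pay P_b = 99.6; sellers receive P_s = P_b - 3 = 96.6.
Deadweight loss is the triangle between the curves from Q_t to Q*: (1/2)(16 - 15.4)(3) = 0.9.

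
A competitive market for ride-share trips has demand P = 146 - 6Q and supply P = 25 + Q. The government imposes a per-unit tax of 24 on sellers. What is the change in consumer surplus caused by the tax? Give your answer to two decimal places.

Without the tax, 146 - 6Q = 25 + Q so Q* = 17.2857 and P* = 42.2857.
With the tax, sellers need 24 more per unit: 146 - 6Q = 25 + Q + 24, so Q_t = 13.8571. Buyers pay P_b = 62.8571; sellers receive P_s = P_b - 24 = 38.8571.
CS falls from (1/2)(17.2857)(103.7143) = 896.3878 to (1/2)(13.8571)(83.1429) = 576.0612, a change of -320.3265.

-320.33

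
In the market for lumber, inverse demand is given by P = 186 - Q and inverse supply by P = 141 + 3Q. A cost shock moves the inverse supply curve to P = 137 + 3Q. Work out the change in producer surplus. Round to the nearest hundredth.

35.25

Initial equilibrium: Q_0 = 11.25, P_0 = 174.75; CS_0 = (1/2)(11.25)(11.25) = 63.2812, PS_0 = (1/2)(11.25)(33.75) = 189.8438.
New equilibrium: 186 - Q = 137 + 3Q gives Q_1 = 12.25, P_1 = 173.75; CS_1 = 75.0312, PS_1 = 225.0938.
Change in producer surplus = 225.0938 - 189.8438 = 35.25.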